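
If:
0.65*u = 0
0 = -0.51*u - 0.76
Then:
No Solution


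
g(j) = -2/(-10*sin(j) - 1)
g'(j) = -20*cos(j)/(-10*sin(j) - 1)^2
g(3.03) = 0.95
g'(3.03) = 4.45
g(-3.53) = 0.42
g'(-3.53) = 0.81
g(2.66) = 0.36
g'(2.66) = 0.56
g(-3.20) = 1.26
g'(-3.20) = 7.96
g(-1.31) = -0.23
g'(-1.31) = -0.07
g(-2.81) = -0.89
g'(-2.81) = 3.72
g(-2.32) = -0.32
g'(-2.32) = 0.34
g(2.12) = 0.21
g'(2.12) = 0.11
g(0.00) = 2.00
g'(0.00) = -20.00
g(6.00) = -1.11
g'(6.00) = -5.97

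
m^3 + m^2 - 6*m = m*(m - 2)*(m + 3)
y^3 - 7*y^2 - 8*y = y*(y - 8)*(y + 1)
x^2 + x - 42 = (x - 6)*(x + 7)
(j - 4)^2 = j^2 - 8*j + 16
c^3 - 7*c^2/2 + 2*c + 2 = (c - 2)^2*(c + 1/2)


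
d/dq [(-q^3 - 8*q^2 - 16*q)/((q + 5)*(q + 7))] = (-q^4 - 24*q^3 - 185*q^2 - 560*q - 560)/(q^4 + 24*q^3 + 214*q^2 + 840*q + 1225)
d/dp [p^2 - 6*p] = 2*p - 6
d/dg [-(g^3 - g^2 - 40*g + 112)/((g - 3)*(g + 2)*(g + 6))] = 2*(-3*g^4 - 28*g^3 + 116*g^2 + 524*g - 1392)/(g^6 + 10*g^5 + g^4 - 192*g^3 - 216*g^2 + 864*g + 1296)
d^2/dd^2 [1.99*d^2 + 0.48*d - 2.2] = 3.98000000000000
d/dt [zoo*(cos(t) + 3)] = zoo*sin(t)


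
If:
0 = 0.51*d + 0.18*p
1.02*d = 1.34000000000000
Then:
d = 1.31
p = -3.72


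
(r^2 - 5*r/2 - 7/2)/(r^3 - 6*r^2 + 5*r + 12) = (r - 7/2)/(r^2 - 7*r + 12)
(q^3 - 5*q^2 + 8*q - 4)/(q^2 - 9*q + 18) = (q^3 - 5*q^2 + 8*q - 4)/(q^2 - 9*q + 18)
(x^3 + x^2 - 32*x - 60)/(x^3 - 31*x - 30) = (x + 2)/(x + 1)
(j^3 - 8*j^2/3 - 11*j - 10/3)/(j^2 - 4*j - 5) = (3*j^2 + 7*j + 2)/(3*(j + 1))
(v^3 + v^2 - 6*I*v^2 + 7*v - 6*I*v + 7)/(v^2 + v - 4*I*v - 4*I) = (v^2 - 6*I*v + 7)/(v - 4*I)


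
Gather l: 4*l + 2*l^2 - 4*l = 2*l^2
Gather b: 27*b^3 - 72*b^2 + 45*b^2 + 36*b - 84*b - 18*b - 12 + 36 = 27*b^3 - 27*b^2 - 66*b + 24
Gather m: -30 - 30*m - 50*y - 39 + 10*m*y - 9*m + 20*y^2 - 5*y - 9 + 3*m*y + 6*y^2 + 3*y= m*(13*y - 39) + 26*y^2 - 52*y - 78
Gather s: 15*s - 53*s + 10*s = -28*s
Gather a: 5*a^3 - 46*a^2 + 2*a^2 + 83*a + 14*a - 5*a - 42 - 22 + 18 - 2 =5*a^3 - 44*a^2 + 92*a - 48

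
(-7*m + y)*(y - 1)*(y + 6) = -7*m*y^2 - 35*m*y + 42*m + y^3 + 5*y^2 - 6*y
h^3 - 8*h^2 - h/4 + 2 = (h - 8)*(h - 1/2)*(h + 1/2)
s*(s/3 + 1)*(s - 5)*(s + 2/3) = s^4/3 - 4*s^3/9 - 49*s^2/9 - 10*s/3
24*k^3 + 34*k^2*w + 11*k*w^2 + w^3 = (k + w)*(4*k + w)*(6*k + w)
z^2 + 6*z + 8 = (z + 2)*(z + 4)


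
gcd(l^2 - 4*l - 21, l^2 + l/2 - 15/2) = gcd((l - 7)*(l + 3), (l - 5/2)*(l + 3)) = l + 3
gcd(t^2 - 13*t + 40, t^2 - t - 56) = t - 8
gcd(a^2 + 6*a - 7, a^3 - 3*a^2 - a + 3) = a - 1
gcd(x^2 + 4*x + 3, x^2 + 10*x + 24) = 1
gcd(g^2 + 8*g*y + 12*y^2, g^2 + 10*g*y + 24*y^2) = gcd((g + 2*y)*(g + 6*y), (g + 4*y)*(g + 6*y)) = g + 6*y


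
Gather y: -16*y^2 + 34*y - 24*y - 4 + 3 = -16*y^2 + 10*y - 1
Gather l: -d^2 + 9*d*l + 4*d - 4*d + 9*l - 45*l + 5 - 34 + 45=-d^2 + l*(9*d - 36) + 16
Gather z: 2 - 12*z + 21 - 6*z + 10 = 33 - 18*z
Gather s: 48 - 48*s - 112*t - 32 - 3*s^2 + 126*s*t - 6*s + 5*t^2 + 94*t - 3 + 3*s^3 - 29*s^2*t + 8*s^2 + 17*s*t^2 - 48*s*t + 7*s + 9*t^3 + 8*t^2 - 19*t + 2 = 3*s^3 + s^2*(5 - 29*t) + s*(17*t^2 + 78*t - 47) + 9*t^3 + 13*t^2 - 37*t + 15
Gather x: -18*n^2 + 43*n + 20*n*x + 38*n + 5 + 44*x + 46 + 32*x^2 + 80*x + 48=-18*n^2 + 81*n + 32*x^2 + x*(20*n + 124) + 99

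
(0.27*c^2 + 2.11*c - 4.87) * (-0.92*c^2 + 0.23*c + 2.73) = -0.2484*c^4 - 1.8791*c^3 + 5.7028*c^2 + 4.6402*c - 13.2951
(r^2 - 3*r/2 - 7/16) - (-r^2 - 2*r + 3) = 2*r^2 + r/2 - 55/16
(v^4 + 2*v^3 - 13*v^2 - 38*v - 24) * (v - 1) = v^5 + v^4 - 15*v^3 - 25*v^2 + 14*v + 24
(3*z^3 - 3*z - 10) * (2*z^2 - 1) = 6*z^5 - 9*z^3 - 20*z^2 + 3*z + 10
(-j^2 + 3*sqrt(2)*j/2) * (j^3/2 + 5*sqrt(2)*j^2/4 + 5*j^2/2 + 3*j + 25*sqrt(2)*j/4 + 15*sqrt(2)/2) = -j^5/2 - 5*j^4/2 - sqrt(2)*j^4/2 - 5*sqrt(2)*j^3/2 + 3*j^3/4 - 3*sqrt(2)*j^2 + 75*j^2/4 + 45*j/2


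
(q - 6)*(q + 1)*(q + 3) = q^3 - 2*q^2 - 21*q - 18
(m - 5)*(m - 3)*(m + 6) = m^3 - 2*m^2 - 33*m + 90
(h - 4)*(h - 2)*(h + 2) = h^3 - 4*h^2 - 4*h + 16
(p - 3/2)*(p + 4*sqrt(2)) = p^2 - 3*p/2 + 4*sqrt(2)*p - 6*sqrt(2)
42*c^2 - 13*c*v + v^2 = (-7*c + v)*(-6*c + v)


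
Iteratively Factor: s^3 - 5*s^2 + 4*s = (s - 1)*(s^2 - 4*s) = s*(s - 1)*(s - 4)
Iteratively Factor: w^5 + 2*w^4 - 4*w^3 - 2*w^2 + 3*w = (w + 3)*(w^4 - w^3 - w^2 + w) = (w + 1)*(w + 3)*(w^3 - 2*w^2 + w) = (w - 1)*(w + 1)*(w + 3)*(w^2 - w) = w*(w - 1)*(w + 1)*(w + 3)*(w - 1)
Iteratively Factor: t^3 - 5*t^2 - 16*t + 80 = (t - 5)*(t^2 - 16) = (t - 5)*(t + 4)*(t - 4)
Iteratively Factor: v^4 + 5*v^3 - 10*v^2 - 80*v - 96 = (v - 4)*(v^3 + 9*v^2 + 26*v + 24) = (v - 4)*(v + 2)*(v^2 + 7*v + 12) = (v - 4)*(v + 2)*(v + 3)*(v + 4)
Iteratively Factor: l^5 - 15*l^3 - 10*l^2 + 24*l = (l + 2)*(l^4 - 2*l^3 - 11*l^2 + 12*l) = (l + 2)*(l + 3)*(l^3 - 5*l^2 + 4*l) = (l - 4)*(l + 2)*(l + 3)*(l^2 - l) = l*(l - 4)*(l + 2)*(l + 3)*(l - 1)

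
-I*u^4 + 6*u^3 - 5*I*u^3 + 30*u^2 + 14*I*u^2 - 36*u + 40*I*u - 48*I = (u + 6)*(u + 2*I)*(u + 4*I)*(-I*u + I)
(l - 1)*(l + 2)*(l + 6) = l^3 + 7*l^2 + 4*l - 12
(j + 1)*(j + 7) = j^2 + 8*j + 7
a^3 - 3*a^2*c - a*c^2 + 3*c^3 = (a - 3*c)*(a - c)*(a + c)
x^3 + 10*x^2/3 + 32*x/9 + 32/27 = (x + 2/3)*(x + 4/3)^2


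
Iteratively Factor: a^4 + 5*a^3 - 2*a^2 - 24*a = (a - 2)*(a^3 + 7*a^2 + 12*a) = a*(a - 2)*(a^2 + 7*a + 12) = a*(a - 2)*(a + 3)*(a + 4)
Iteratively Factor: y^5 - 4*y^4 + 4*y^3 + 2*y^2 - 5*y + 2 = (y - 1)*(y^4 - 3*y^3 + y^2 + 3*y - 2) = (y - 2)*(y - 1)*(y^3 - y^2 - y + 1) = (y - 2)*(y - 1)^2*(y^2 - 1) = (y - 2)*(y - 1)^3*(y + 1)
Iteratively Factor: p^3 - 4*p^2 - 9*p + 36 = (p + 3)*(p^2 - 7*p + 12) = (p - 4)*(p + 3)*(p - 3)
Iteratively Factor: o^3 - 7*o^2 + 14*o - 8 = (o - 4)*(o^2 - 3*o + 2) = (o - 4)*(o - 2)*(o - 1)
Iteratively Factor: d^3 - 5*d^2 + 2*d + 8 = (d - 4)*(d^2 - d - 2) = (d - 4)*(d - 2)*(d + 1)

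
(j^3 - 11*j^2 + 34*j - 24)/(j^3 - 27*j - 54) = (j^2 - 5*j + 4)/(j^2 + 6*j + 9)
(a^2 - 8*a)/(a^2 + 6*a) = (a - 8)/(a + 6)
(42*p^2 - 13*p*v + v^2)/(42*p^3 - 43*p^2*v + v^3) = (7*p - v)/(7*p^2 - 6*p*v - v^2)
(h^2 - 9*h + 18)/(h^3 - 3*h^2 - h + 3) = (h - 6)/(h^2 - 1)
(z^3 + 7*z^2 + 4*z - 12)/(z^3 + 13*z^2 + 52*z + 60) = (z - 1)/(z + 5)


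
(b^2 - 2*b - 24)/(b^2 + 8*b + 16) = (b - 6)/(b + 4)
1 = 1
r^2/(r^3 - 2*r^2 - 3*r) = r/(r^2 - 2*r - 3)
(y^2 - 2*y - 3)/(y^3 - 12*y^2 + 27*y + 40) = (y - 3)/(y^2 - 13*y + 40)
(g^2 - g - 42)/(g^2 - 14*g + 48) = (g^2 - g - 42)/(g^2 - 14*g + 48)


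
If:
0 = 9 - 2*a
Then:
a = 9/2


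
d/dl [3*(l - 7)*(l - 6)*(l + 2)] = 9*l^2 - 66*l + 48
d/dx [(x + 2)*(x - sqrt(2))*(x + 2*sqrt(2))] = 3*x^2 + 2*sqrt(2)*x + 4*x - 4 + 2*sqrt(2)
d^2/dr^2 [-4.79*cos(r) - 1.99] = 4.79*cos(r)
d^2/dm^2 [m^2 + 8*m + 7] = 2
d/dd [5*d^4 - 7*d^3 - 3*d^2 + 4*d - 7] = 20*d^3 - 21*d^2 - 6*d + 4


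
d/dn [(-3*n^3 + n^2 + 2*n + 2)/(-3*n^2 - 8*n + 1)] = (9*n^4 + 48*n^3 - 11*n^2 + 14*n + 18)/(9*n^4 + 48*n^3 + 58*n^2 - 16*n + 1)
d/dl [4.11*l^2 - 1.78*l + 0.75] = 8.22*l - 1.78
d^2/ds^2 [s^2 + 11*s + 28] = 2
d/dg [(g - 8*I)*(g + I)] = 2*g - 7*I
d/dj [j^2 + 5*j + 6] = 2*j + 5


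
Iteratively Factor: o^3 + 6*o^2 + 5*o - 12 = (o + 3)*(o^2 + 3*o - 4) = (o - 1)*(o + 3)*(o + 4)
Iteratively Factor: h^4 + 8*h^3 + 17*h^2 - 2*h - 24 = (h + 2)*(h^3 + 6*h^2 + 5*h - 12) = (h + 2)*(h + 3)*(h^2 + 3*h - 4) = (h + 2)*(h + 3)*(h + 4)*(h - 1)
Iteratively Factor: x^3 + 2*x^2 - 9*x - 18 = (x + 3)*(x^2 - x - 6) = (x - 3)*(x + 3)*(x + 2)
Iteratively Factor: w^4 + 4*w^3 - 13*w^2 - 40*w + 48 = (w - 1)*(w^3 + 5*w^2 - 8*w - 48) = (w - 1)*(w + 4)*(w^2 + w - 12) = (w - 3)*(w - 1)*(w + 4)*(w + 4)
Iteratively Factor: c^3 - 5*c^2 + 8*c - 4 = (c - 1)*(c^2 - 4*c + 4) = (c - 2)*(c - 1)*(c - 2)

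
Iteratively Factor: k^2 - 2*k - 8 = (k + 2)*(k - 4)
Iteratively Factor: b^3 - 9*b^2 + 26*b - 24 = (b - 3)*(b^2 - 6*b + 8) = (b - 4)*(b - 3)*(b - 2)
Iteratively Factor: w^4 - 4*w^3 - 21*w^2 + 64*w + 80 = (w - 4)*(w^3 - 21*w - 20) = (w - 4)*(w + 4)*(w^2 - 4*w - 5) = (w - 5)*(w - 4)*(w + 4)*(w + 1)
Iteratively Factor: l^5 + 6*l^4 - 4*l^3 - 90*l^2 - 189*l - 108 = (l + 3)*(l^4 + 3*l^3 - 13*l^2 - 51*l - 36) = (l + 1)*(l + 3)*(l^3 + 2*l^2 - 15*l - 36) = (l - 4)*(l + 1)*(l + 3)*(l^2 + 6*l + 9) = (l - 4)*(l + 1)*(l + 3)^2*(l + 3)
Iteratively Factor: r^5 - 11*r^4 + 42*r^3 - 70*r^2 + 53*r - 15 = (r - 1)*(r^4 - 10*r^3 + 32*r^2 - 38*r + 15) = (r - 1)^2*(r^3 - 9*r^2 + 23*r - 15) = (r - 1)^3*(r^2 - 8*r + 15) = (r - 5)*(r - 1)^3*(r - 3)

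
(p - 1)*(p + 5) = p^2 + 4*p - 5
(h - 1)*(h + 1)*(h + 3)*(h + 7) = h^4 + 10*h^3 + 20*h^2 - 10*h - 21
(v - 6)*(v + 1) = v^2 - 5*v - 6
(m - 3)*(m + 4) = m^2 + m - 12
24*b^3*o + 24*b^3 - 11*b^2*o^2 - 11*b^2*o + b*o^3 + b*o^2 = (-8*b + o)*(-3*b + o)*(b*o + b)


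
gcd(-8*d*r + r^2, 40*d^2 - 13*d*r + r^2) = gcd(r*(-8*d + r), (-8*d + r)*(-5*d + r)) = -8*d + r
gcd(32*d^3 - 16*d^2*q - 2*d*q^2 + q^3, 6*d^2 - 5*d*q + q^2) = -2*d + q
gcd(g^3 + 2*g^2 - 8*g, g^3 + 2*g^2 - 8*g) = g^3 + 2*g^2 - 8*g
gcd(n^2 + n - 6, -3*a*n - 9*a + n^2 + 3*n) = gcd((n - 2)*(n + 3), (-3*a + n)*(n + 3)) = n + 3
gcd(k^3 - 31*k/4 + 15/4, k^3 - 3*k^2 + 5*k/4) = k^2 - 3*k + 5/4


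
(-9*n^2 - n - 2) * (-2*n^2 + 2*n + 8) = 18*n^4 - 16*n^3 - 70*n^2 - 12*n - 16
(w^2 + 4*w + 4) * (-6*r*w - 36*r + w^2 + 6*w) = -6*r*w^3 - 60*r*w^2 - 168*r*w - 144*r + w^4 + 10*w^3 + 28*w^2 + 24*w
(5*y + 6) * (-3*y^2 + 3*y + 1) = -15*y^3 - 3*y^2 + 23*y + 6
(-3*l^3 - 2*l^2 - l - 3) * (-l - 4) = 3*l^4 + 14*l^3 + 9*l^2 + 7*l + 12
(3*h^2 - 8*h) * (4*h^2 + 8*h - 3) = 12*h^4 - 8*h^3 - 73*h^2 + 24*h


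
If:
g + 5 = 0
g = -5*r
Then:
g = -5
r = 1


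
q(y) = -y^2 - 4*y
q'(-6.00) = 8.00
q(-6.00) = -12.00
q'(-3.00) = 2.00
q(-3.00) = 3.00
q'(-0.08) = -3.84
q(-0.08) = 0.31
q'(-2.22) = 0.44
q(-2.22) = 3.95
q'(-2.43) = 0.86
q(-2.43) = 3.82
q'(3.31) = -10.62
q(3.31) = -24.20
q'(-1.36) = -1.28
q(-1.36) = 3.59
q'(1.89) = -7.78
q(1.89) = -11.13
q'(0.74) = -5.48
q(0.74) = -3.51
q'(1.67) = -7.34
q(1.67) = -9.47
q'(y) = -2*y - 4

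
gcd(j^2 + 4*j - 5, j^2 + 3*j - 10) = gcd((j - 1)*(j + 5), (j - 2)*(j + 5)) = j + 5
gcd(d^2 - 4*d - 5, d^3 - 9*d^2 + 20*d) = d - 5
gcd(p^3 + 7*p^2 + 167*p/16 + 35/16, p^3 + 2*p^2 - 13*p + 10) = p + 5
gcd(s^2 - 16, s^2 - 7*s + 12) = s - 4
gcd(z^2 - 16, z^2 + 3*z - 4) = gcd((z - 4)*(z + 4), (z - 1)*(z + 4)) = z + 4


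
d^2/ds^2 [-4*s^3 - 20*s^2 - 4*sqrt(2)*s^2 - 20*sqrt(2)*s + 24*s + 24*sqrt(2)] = -24*s - 40 - 8*sqrt(2)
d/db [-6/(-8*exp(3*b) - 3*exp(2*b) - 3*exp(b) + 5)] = (-144*exp(2*b) - 36*exp(b) - 18)*exp(b)/(8*exp(3*b) + 3*exp(2*b) + 3*exp(b) - 5)^2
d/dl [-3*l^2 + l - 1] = 1 - 6*l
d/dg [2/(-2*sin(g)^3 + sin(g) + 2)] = 4*(cos(g) - 3*cos(3*g))/(sin(g) - sin(3*g) - 4)^2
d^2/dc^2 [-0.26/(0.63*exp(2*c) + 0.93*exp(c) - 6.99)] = ((0.6552*exp(c) + 0.2418)*(0.63*exp(2*c) + 0.93*exp(c) - 6.99) - 0.26*(1.26*exp(c) + 0.93)*(2.52*exp(c) + 1.86)*exp(c))*exp(c)/(0.63*exp(2*c) + 0.93*exp(c) - 6.99)^3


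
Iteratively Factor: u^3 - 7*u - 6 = (u - 3)*(u^2 + 3*u + 2) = (u - 3)*(u + 2)*(u + 1)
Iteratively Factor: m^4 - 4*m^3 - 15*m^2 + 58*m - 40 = (m + 4)*(m^3 - 8*m^2 + 17*m - 10) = (m - 1)*(m + 4)*(m^2 - 7*m + 10) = (m - 5)*(m - 1)*(m + 4)*(m - 2)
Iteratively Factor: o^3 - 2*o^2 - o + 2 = (o - 1)*(o^2 - o - 2) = (o - 2)*(o - 1)*(o + 1)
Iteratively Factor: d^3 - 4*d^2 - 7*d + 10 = (d - 5)*(d^2 + d - 2) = (d - 5)*(d + 2)*(d - 1)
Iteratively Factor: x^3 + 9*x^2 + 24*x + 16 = (x + 4)*(x^2 + 5*x + 4) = (x + 1)*(x + 4)*(x + 4)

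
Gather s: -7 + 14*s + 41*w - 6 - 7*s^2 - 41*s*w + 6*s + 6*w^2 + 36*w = -7*s^2 + s*(20 - 41*w) + 6*w^2 + 77*w - 13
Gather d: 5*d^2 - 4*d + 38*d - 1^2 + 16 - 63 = 5*d^2 + 34*d - 48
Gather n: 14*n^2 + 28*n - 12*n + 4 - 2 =14*n^2 + 16*n + 2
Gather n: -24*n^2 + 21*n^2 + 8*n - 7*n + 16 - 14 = -3*n^2 + n + 2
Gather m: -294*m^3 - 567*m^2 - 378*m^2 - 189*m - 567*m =-294*m^3 - 945*m^2 - 756*m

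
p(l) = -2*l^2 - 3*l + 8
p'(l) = -4*l - 3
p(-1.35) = 8.40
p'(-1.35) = 2.40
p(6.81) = -105.18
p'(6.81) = -30.24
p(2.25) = -8.88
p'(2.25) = -12.00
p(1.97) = -5.67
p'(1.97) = -10.88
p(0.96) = 3.28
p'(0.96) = -6.84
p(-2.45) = 3.34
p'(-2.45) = 6.80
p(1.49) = -0.91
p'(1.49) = -8.96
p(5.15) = -60.50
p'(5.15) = -23.60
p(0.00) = 8.00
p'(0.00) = -3.00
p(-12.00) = -244.00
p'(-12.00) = 45.00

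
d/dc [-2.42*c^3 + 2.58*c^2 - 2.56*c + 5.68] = -7.26*c^2 + 5.16*c - 2.56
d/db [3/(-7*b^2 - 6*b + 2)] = 6*(7*b + 3)/(7*b^2 + 6*b - 2)^2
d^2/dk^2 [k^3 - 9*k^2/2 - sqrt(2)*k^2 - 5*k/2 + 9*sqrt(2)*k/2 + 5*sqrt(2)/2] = 6*k - 9 - 2*sqrt(2)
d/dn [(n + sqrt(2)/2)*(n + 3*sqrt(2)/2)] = 2*n + 2*sqrt(2)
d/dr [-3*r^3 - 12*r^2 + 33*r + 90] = -9*r^2 - 24*r + 33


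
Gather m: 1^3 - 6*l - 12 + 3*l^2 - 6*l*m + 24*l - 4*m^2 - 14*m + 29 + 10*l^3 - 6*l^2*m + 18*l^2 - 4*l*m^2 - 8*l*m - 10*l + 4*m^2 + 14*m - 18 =10*l^3 + 21*l^2 - 4*l*m^2 + 8*l + m*(-6*l^2 - 14*l)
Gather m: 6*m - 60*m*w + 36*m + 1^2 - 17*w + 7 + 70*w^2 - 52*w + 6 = m*(42 - 60*w) + 70*w^2 - 69*w + 14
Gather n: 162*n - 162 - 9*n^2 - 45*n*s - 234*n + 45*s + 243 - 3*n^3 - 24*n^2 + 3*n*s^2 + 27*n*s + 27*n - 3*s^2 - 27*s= -3*n^3 - 33*n^2 + n*(3*s^2 - 18*s - 45) - 3*s^2 + 18*s + 81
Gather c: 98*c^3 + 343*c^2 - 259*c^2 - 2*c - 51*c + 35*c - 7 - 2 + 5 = 98*c^3 + 84*c^2 - 18*c - 4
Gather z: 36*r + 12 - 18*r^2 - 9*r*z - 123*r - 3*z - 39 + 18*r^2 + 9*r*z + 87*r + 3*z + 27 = 0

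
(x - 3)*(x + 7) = x^2 + 4*x - 21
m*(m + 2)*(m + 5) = m^3 + 7*m^2 + 10*m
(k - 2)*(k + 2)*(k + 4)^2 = k^4 + 8*k^3 + 12*k^2 - 32*k - 64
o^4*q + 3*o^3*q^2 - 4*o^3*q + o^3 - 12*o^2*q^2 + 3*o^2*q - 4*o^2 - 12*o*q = o*(o - 4)*(o + 3*q)*(o*q + 1)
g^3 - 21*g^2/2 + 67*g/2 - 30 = (g - 5)*(g - 4)*(g - 3/2)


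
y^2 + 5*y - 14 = (y - 2)*(y + 7)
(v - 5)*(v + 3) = v^2 - 2*v - 15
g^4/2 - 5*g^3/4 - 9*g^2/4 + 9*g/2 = g*(g/2 + 1)*(g - 3)*(g - 3/2)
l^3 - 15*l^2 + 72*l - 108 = (l - 6)^2*(l - 3)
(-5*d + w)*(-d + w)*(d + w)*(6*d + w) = 30*d^4 - d^3*w - 31*d^2*w^2 + d*w^3 + w^4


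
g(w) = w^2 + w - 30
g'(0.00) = 1.00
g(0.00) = -30.00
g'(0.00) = 1.00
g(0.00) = -30.00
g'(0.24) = 1.48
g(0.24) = -29.70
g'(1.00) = 3.00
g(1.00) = -28.00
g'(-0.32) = 0.36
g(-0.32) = -30.22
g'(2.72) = 6.44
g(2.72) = -19.88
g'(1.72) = 4.44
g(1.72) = -25.32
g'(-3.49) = -5.98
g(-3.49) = -21.31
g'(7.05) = 15.10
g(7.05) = 26.75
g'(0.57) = 2.14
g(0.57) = -29.11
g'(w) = 2*w + 1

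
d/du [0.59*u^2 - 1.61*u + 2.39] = 1.18*u - 1.61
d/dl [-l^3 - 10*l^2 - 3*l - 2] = -3*l^2 - 20*l - 3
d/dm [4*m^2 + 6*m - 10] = 8*m + 6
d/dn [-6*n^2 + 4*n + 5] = 4 - 12*n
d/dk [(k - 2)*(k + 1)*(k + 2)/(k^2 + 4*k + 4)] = k*(k + 4)/(k^2 + 4*k + 4)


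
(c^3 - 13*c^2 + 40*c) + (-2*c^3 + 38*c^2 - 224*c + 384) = -c^3 + 25*c^2 - 184*c + 384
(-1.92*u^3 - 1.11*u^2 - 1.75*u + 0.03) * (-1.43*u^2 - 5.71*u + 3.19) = 2.7456*u^5 + 12.5505*u^4 + 2.7158*u^3 + 6.4087*u^2 - 5.7538*u + 0.0957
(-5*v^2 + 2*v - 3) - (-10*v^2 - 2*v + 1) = 5*v^2 + 4*v - 4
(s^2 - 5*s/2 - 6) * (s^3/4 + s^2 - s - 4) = s^5/4 + 3*s^4/8 - 5*s^3 - 15*s^2/2 + 16*s + 24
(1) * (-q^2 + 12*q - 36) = -q^2 + 12*q - 36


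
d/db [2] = 0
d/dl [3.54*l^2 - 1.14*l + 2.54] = 7.08*l - 1.14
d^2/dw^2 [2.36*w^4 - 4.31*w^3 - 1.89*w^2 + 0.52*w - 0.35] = 28.32*w^2 - 25.86*w - 3.78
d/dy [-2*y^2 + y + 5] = 1 - 4*y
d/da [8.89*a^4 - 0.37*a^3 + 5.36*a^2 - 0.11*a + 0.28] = 35.56*a^3 - 1.11*a^2 + 10.72*a - 0.11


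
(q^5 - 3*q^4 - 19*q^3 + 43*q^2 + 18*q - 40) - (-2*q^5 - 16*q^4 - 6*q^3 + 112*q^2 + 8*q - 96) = 3*q^5 + 13*q^4 - 13*q^3 - 69*q^2 + 10*q + 56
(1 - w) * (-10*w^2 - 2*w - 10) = 10*w^3 - 8*w^2 + 8*w - 10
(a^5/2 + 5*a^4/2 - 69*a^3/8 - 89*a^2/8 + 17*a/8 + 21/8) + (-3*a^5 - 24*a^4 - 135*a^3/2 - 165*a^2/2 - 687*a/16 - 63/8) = -5*a^5/2 - 43*a^4/2 - 609*a^3/8 - 749*a^2/8 - 653*a/16 - 21/4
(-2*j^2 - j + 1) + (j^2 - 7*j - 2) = -j^2 - 8*j - 1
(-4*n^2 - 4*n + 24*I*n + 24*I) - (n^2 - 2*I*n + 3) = -5*n^2 - 4*n + 26*I*n - 3 + 24*I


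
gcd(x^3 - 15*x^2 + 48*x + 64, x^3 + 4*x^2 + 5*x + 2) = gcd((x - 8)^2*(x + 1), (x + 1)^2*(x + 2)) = x + 1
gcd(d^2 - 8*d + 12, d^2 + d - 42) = d - 6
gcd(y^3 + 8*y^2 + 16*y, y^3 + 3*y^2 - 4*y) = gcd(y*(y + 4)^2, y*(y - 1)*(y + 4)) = y^2 + 4*y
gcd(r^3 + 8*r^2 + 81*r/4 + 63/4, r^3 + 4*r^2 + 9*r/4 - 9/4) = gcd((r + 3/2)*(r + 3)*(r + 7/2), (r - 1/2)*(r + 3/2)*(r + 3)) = r^2 + 9*r/2 + 9/2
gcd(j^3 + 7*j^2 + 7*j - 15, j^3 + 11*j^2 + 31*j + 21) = j + 3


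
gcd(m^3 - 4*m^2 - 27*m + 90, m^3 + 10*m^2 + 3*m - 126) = m - 3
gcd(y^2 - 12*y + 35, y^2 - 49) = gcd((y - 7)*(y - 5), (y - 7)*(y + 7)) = y - 7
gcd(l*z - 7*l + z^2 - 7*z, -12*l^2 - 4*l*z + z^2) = 1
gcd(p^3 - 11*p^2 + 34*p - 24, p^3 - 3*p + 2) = p - 1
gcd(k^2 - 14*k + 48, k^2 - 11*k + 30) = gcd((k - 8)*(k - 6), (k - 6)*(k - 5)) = k - 6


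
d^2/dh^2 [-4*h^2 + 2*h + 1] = -8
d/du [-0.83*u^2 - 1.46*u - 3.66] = -1.66*u - 1.46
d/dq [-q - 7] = -1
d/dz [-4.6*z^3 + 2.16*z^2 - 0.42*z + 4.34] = -13.8*z^2 + 4.32*z - 0.42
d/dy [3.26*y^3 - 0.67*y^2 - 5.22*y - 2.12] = 9.78*y^2 - 1.34*y - 5.22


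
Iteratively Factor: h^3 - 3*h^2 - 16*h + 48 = (h + 4)*(h^2 - 7*h + 12) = (h - 3)*(h + 4)*(h - 4)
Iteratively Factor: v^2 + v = (v)*(v + 1)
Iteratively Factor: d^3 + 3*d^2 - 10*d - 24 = (d + 2)*(d^2 + d - 12) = (d - 3)*(d + 2)*(d + 4)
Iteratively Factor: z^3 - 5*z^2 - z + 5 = (z - 1)*(z^2 - 4*z - 5) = (z - 1)*(z + 1)*(z - 5)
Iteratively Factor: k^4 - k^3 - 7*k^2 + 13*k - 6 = (k - 1)*(k^3 - 7*k + 6) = (k - 2)*(k - 1)*(k^2 + 2*k - 3) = (k - 2)*(k - 1)*(k + 3)*(k - 1)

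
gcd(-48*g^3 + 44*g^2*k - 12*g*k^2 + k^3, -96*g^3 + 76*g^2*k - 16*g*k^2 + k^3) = 12*g^2 - 8*g*k + k^2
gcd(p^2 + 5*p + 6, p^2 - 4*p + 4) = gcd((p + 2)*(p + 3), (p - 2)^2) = 1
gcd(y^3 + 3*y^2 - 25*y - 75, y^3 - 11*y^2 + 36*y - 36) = 1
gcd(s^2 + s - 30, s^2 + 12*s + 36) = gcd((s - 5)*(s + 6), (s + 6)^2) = s + 6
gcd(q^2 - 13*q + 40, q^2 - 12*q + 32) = q - 8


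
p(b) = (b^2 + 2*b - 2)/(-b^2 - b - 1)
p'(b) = (2*b + 1)*(b^2 + 2*b - 2)/(-b^2 - b - 1)^2 + (2*b + 2)/(-b^2 - b - 1) = (b^2 - 6*b - 4)/(b^4 + 2*b^3 + 3*b^2 + 2*b + 1)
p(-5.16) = -0.64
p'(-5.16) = 0.11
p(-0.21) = 2.85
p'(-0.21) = -3.87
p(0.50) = 0.43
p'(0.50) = -2.20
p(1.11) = -0.43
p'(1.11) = -0.84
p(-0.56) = 3.72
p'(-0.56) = -0.57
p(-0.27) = 3.07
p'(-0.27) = -3.58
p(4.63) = -1.06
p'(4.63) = -0.01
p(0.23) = 1.16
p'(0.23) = -3.24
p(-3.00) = -0.14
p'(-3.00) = 0.47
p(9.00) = -1.07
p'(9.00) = 0.00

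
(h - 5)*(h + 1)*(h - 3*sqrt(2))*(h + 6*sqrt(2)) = h^4 - 4*h^3 + 3*sqrt(2)*h^3 - 41*h^2 - 12*sqrt(2)*h^2 - 15*sqrt(2)*h + 144*h + 180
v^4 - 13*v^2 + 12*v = v*(v - 3)*(v - 1)*(v + 4)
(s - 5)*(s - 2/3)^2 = s^3 - 19*s^2/3 + 64*s/9 - 20/9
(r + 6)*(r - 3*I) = r^2 + 6*r - 3*I*r - 18*I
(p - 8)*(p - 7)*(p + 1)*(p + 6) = p^4 - 8*p^3 - 43*p^2 + 302*p + 336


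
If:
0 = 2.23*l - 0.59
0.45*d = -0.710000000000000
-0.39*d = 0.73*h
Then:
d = -1.58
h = 0.84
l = 0.26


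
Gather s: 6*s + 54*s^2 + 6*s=54*s^2 + 12*s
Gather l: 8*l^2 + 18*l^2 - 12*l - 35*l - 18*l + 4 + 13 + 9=26*l^2 - 65*l + 26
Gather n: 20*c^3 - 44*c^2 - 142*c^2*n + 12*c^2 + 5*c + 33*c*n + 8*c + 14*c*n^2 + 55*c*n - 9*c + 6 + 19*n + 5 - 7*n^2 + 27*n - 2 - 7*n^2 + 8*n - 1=20*c^3 - 32*c^2 + 4*c + n^2*(14*c - 14) + n*(-142*c^2 + 88*c + 54) + 8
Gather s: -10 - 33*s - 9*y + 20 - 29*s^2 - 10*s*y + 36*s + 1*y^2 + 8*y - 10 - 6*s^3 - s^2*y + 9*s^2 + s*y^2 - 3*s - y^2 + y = -6*s^3 + s^2*(-y - 20) + s*(y^2 - 10*y)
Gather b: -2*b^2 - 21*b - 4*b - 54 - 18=-2*b^2 - 25*b - 72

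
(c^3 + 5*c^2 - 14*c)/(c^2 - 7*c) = (c^2 + 5*c - 14)/(c - 7)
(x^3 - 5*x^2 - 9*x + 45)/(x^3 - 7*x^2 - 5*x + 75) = (x - 3)/(x - 5)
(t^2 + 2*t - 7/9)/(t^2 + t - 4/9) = (3*t + 7)/(3*t + 4)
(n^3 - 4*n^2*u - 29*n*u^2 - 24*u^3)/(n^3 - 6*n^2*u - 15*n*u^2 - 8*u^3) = (n + 3*u)/(n + u)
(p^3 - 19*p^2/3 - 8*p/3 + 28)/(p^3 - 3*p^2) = (3*p^3 - 19*p^2 - 8*p + 84)/(3*p^2*(p - 3))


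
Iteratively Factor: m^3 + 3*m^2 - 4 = (m + 2)*(m^2 + m - 2) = (m + 2)^2*(m - 1)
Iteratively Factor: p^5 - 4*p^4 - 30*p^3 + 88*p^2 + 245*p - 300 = (p - 5)*(p^4 + p^3 - 25*p^2 - 37*p + 60) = (p - 5)*(p + 3)*(p^3 - 2*p^2 - 19*p + 20) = (p - 5)*(p - 1)*(p + 3)*(p^2 - p - 20) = (p - 5)*(p - 1)*(p + 3)*(p + 4)*(p - 5)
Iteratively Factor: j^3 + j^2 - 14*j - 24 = (j - 4)*(j^2 + 5*j + 6) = (j - 4)*(j + 2)*(j + 3)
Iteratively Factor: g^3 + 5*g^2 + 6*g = (g + 2)*(g^2 + 3*g) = g*(g + 2)*(g + 3)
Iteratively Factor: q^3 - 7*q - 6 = (q + 2)*(q^2 - 2*q - 3) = (q - 3)*(q + 2)*(q + 1)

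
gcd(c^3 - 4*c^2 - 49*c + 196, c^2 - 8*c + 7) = c - 7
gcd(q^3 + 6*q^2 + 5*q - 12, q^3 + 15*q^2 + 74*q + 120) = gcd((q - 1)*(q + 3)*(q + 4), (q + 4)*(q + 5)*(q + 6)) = q + 4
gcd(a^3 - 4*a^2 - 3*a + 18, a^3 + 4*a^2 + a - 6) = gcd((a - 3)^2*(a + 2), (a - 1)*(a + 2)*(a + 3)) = a + 2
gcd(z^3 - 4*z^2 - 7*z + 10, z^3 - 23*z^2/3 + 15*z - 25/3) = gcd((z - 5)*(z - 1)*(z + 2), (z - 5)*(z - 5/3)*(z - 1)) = z^2 - 6*z + 5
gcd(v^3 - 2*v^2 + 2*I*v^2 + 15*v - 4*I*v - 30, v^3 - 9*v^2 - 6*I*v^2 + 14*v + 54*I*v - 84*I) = v - 2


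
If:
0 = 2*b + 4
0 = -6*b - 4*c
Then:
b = -2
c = 3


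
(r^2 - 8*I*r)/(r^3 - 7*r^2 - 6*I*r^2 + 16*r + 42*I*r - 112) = r/(r^2 + r*(-7 + 2*I) - 14*I)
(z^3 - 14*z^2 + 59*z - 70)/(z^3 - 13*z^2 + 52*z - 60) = (z - 7)/(z - 6)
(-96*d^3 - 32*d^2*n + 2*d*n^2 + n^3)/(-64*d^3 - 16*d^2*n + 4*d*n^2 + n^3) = (6*d - n)/(4*d - n)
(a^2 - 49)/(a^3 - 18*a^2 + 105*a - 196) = (a + 7)/(a^2 - 11*a + 28)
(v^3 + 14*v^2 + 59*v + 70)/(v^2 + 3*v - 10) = (v^2 + 9*v + 14)/(v - 2)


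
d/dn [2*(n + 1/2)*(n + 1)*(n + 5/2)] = 6*n^2 + 16*n + 17/2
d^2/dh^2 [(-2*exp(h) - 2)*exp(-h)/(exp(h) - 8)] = 2*(-exp(3*h) - 12*exp(2*h) + 24*exp(h) - 64)*exp(-h)/(exp(3*h) - 24*exp(2*h) + 192*exp(h) - 512)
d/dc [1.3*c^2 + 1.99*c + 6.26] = 2.6*c + 1.99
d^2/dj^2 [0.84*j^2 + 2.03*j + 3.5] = 1.68000000000000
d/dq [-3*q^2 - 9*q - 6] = -6*q - 9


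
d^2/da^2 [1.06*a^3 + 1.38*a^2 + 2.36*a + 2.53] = 6.36*a + 2.76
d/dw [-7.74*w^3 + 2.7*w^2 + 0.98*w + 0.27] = -23.22*w^2 + 5.4*w + 0.98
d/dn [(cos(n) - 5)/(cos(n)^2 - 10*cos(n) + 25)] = sin(n)/(cos(n) - 5)^2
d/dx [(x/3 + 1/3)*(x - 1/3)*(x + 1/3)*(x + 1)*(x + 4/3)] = 5*x^4/3 + 40*x^3/9 + 32*x^2/9 + 52*x/81 - 11/81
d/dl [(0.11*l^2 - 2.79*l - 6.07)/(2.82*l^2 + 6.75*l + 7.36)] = (8.6103*l^2 + 35.854*l + 20.4381)/(7.9524*l^4 + 38.07*l^3 + 87.0729*l^2 + 99.36*l + 54.1696)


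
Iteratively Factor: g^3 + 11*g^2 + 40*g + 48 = (g + 4)*(g^2 + 7*g + 12) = (g + 4)^2*(g + 3)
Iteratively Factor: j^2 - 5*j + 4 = (j - 4)*(j - 1)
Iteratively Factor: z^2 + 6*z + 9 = (z + 3)*(z + 3)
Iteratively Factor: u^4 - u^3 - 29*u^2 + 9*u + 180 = (u + 4)*(u^3 - 5*u^2 - 9*u + 45) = (u - 5)*(u + 4)*(u^2 - 9) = (u - 5)*(u + 3)*(u + 4)*(u - 3)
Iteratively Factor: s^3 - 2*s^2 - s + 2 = (s - 2)*(s^2 - 1) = (s - 2)*(s - 1)*(s + 1)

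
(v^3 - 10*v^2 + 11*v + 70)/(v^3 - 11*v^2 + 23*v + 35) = (v + 2)/(v + 1)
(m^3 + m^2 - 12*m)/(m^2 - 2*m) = (m^2 + m - 12)/(m - 2)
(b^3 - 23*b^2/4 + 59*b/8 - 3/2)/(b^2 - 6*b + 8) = (8*b^2 - 14*b + 3)/(8*(b - 2))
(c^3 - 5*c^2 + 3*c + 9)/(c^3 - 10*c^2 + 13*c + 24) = (c - 3)/(c - 8)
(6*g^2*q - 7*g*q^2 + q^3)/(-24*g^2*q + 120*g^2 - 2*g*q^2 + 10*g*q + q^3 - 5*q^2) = q*(-g + q)/(4*g*q - 20*g + q^2 - 5*q)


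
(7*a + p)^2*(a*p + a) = 49*a^3*p + 49*a^3 + 14*a^2*p^2 + 14*a^2*p + a*p^3 + a*p^2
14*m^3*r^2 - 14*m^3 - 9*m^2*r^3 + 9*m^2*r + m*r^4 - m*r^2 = (-7*m + r)*(-2*m + r)*(r - 1)*(m*r + m)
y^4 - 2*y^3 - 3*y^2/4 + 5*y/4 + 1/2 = (y - 2)*(y - 1)*(y + 1/2)^2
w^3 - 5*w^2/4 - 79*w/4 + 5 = (w - 5)*(w - 1/4)*(w + 4)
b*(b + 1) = b^2 + b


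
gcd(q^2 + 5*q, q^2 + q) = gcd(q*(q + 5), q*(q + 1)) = q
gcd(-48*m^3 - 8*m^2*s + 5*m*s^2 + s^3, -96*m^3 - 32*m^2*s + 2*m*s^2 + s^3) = 16*m^2 + 8*m*s + s^2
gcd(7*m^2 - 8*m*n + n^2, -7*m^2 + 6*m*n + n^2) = m - n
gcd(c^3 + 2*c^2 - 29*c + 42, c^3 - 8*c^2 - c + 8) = 1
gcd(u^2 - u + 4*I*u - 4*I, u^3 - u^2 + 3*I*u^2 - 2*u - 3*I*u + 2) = u - 1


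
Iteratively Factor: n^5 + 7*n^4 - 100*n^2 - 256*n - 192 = (n + 4)*(n^4 + 3*n^3 - 12*n^2 - 52*n - 48) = (n + 2)*(n + 4)*(n^3 + n^2 - 14*n - 24) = (n + 2)*(n + 3)*(n + 4)*(n^2 - 2*n - 8) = (n + 2)^2*(n + 3)*(n + 4)*(n - 4)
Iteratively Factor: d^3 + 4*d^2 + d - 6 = (d - 1)*(d^2 + 5*d + 6) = (d - 1)*(d + 2)*(d + 3)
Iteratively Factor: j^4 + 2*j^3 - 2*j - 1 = (j + 1)*(j^3 + j^2 - j - 1) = (j + 1)^2*(j^2 - 1) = (j - 1)*(j + 1)^2*(j + 1)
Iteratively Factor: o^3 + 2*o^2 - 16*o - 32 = (o + 2)*(o^2 - 16) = (o - 4)*(o + 2)*(o + 4)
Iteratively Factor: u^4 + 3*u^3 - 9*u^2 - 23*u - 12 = (u + 1)*(u^3 + 2*u^2 - 11*u - 12) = (u + 1)^2*(u^2 + u - 12) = (u - 3)*(u + 1)^2*(u + 4)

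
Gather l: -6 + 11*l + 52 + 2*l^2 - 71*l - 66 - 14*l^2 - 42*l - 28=-12*l^2 - 102*l - 48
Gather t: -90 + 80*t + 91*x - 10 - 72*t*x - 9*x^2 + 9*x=t*(80 - 72*x) - 9*x^2 + 100*x - 100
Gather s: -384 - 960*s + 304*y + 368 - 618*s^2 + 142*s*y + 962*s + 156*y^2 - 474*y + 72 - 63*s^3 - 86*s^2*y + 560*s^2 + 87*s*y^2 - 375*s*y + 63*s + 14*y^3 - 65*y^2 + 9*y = -63*s^3 + s^2*(-86*y - 58) + s*(87*y^2 - 233*y + 65) + 14*y^3 + 91*y^2 - 161*y + 56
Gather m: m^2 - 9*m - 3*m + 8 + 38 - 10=m^2 - 12*m + 36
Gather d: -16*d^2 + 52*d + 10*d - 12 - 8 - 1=-16*d^2 + 62*d - 21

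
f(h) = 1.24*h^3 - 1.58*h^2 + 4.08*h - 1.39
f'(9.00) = 276.96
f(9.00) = 811.31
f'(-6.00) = 156.96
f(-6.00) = -350.59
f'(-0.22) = 4.96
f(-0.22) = -2.38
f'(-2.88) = 44.04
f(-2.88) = -55.87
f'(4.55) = 66.72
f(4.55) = 101.27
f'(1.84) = 10.86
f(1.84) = 8.49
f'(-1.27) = 14.09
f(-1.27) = -11.66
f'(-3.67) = 65.78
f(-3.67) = -98.94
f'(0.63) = 3.57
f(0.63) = 0.86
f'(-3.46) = 59.55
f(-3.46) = -85.78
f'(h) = 3.72*h^2 - 3.16*h + 4.08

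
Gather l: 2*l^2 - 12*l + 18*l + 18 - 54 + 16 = 2*l^2 + 6*l - 20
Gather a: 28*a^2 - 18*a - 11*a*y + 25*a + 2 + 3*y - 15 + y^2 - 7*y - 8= 28*a^2 + a*(7 - 11*y) + y^2 - 4*y - 21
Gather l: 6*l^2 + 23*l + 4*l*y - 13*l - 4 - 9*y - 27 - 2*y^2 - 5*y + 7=6*l^2 + l*(4*y + 10) - 2*y^2 - 14*y - 24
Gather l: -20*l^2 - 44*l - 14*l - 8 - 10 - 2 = -20*l^2 - 58*l - 20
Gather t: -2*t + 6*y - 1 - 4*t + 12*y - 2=-6*t + 18*y - 3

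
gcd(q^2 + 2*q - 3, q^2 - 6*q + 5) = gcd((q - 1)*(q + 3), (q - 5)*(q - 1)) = q - 1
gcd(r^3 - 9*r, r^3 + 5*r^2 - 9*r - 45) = r^2 - 9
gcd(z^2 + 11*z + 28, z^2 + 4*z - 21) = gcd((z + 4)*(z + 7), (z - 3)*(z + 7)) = z + 7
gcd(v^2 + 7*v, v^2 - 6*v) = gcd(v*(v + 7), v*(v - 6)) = v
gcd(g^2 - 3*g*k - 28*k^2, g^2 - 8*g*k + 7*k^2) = g - 7*k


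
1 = 1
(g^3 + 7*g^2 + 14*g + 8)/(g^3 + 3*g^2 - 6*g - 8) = (g + 2)/(g - 2)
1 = 1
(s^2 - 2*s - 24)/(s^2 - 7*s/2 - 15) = 2*(s + 4)/(2*s + 5)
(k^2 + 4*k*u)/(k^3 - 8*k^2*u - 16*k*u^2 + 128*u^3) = k/(k^2 - 12*k*u + 32*u^2)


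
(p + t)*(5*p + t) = 5*p^2 + 6*p*t + t^2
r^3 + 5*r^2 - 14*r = r*(r - 2)*(r + 7)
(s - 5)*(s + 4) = s^2 - s - 20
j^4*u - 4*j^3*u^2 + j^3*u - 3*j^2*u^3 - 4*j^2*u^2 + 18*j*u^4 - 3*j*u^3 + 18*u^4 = (j - 3*u)^2*(j + 2*u)*(j*u + u)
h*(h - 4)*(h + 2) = h^3 - 2*h^2 - 8*h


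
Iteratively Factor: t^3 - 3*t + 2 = (t - 1)*(t^2 + t - 2) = (t - 1)*(t + 2)*(t - 1)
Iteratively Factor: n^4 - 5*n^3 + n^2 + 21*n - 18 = (n - 3)*(n^3 - 2*n^2 - 5*n + 6) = (n - 3)*(n - 1)*(n^2 - n - 6) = (n - 3)*(n - 1)*(n + 2)*(n - 3)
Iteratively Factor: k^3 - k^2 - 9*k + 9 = (k + 3)*(k^2 - 4*k + 3) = (k - 1)*(k + 3)*(k - 3)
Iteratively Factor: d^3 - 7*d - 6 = (d - 3)*(d^2 + 3*d + 2) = (d - 3)*(d + 2)*(d + 1)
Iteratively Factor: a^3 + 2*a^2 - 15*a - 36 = (a + 3)*(a^2 - a - 12) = (a + 3)^2*(a - 4)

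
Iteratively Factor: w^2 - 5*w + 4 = (w - 1)*(w - 4)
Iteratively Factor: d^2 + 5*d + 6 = (d + 3)*(d + 2)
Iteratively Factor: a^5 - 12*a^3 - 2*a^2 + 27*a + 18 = (a - 2)*(a^4 + 2*a^3 - 8*a^2 - 18*a - 9) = (a - 2)*(a + 3)*(a^3 - a^2 - 5*a - 3) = (a - 2)*(a + 1)*(a + 3)*(a^2 - 2*a - 3) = (a - 2)*(a + 1)^2*(a + 3)*(a - 3)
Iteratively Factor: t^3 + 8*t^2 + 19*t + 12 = (t + 4)*(t^2 + 4*t + 3) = (t + 3)*(t + 4)*(t + 1)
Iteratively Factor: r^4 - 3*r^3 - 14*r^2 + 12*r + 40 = (r - 2)*(r^3 - r^2 - 16*r - 20) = (r - 5)*(r - 2)*(r^2 + 4*r + 4) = (r - 5)*(r - 2)*(r + 2)*(r + 2)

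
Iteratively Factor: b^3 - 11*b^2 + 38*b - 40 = (b - 5)*(b^2 - 6*b + 8) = (b - 5)*(b - 2)*(b - 4)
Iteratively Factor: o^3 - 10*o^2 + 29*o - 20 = (o - 5)*(o^2 - 5*o + 4) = (o - 5)*(o - 4)*(o - 1)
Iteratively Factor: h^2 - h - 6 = (h - 3)*(h + 2)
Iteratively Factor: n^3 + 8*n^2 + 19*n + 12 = (n + 4)*(n^2 + 4*n + 3) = (n + 1)*(n + 4)*(n + 3)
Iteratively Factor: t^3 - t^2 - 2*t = (t)*(t^2 - t - 2) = t*(t - 2)*(t + 1)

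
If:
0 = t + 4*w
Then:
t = -4*w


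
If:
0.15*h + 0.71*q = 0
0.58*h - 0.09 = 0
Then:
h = 0.16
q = -0.03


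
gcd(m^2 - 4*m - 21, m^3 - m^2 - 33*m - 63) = m^2 - 4*m - 21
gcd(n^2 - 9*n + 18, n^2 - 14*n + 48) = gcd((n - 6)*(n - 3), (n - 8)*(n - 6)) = n - 6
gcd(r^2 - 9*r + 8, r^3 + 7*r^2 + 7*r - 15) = r - 1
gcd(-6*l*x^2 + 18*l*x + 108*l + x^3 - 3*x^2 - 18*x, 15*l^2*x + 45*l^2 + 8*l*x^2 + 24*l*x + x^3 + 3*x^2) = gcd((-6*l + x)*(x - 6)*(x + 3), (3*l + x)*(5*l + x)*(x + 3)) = x + 3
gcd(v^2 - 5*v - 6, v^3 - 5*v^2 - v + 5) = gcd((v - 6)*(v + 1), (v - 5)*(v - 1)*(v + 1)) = v + 1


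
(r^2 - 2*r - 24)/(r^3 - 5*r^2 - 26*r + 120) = (r + 4)/(r^2 + r - 20)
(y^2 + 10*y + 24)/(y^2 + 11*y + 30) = (y + 4)/(y + 5)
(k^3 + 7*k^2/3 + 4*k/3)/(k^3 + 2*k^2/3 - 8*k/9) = 3*(k + 1)/(3*k - 2)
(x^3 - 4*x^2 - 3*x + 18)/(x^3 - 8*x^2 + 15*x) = (x^2 - x - 6)/(x*(x - 5))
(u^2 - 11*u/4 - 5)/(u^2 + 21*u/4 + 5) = (u - 4)/(u + 4)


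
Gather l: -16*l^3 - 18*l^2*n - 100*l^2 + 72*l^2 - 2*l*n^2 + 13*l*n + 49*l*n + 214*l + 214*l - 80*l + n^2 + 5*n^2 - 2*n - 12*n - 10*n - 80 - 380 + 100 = -16*l^3 + l^2*(-18*n - 28) + l*(-2*n^2 + 62*n + 348) + 6*n^2 - 24*n - 360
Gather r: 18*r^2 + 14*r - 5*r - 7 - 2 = 18*r^2 + 9*r - 9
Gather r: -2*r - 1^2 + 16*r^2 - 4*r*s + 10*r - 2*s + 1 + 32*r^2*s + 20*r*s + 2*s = r^2*(32*s + 16) + r*(16*s + 8)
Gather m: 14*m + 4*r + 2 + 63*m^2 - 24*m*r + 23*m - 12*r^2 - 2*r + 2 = 63*m^2 + m*(37 - 24*r) - 12*r^2 + 2*r + 4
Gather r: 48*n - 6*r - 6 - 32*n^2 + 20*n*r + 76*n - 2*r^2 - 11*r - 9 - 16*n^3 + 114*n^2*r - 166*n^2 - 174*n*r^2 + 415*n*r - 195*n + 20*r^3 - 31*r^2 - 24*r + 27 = -16*n^3 - 198*n^2 - 71*n + 20*r^3 + r^2*(-174*n - 33) + r*(114*n^2 + 435*n - 41) + 12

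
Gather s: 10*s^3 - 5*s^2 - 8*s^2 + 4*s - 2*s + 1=10*s^3 - 13*s^2 + 2*s + 1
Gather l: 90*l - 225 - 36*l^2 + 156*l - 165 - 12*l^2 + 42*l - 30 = -48*l^2 + 288*l - 420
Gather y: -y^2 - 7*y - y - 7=-y^2 - 8*y - 7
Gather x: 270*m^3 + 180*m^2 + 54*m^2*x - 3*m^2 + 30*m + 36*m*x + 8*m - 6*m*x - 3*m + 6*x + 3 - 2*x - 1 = 270*m^3 + 177*m^2 + 35*m + x*(54*m^2 + 30*m + 4) + 2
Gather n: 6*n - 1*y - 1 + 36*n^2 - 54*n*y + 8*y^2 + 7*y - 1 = 36*n^2 + n*(6 - 54*y) + 8*y^2 + 6*y - 2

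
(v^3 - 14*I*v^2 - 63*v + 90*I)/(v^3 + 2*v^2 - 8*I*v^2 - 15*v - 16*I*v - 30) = (v - 6*I)/(v + 2)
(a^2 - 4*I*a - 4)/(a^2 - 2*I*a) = (a - 2*I)/a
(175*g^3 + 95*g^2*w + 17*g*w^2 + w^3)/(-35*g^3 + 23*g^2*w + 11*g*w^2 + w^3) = (5*g + w)/(-g + w)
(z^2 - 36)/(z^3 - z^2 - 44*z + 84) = (z + 6)/(z^2 + 5*z - 14)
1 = 1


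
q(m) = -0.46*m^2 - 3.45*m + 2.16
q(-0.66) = 4.24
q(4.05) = -19.36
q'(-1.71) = -1.88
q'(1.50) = -4.83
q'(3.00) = -6.21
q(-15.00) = -49.59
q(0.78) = -0.81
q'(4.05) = -7.18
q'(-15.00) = 10.35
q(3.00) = -12.33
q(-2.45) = 7.85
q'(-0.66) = -2.84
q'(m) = -0.92*m - 3.45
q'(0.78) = -4.17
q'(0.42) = -3.84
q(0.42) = 0.63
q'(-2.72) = -0.95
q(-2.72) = 8.14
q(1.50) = -4.05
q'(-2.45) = -1.20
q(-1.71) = 6.71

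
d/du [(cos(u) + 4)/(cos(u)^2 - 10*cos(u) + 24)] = (cos(u)^2 + 8*cos(u) - 64)*sin(u)/(cos(u)^2 - 10*cos(u) + 24)^2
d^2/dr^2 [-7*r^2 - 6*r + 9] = -14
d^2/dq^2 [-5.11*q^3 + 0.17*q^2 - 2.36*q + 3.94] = 0.34 - 30.66*q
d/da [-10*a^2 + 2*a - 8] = 2 - 20*a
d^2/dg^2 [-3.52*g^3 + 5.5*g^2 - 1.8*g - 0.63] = 11.0 - 21.12*g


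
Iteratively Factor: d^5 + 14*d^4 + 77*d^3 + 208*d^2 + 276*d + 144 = (d + 2)*(d^4 + 12*d^3 + 53*d^2 + 102*d + 72) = (d + 2)*(d + 3)*(d^3 + 9*d^2 + 26*d + 24) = (d + 2)^2*(d + 3)*(d^2 + 7*d + 12) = (d + 2)^2*(d + 3)^2*(d + 4)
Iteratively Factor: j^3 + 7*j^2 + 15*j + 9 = (j + 3)*(j^2 + 4*j + 3) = (j + 3)^2*(j + 1)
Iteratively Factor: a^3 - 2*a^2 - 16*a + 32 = (a - 2)*(a^2 - 16) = (a - 4)*(a - 2)*(a + 4)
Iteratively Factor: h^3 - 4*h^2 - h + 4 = (h - 4)*(h^2 - 1) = (h - 4)*(h - 1)*(h + 1)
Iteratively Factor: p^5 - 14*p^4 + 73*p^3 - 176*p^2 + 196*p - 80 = (p - 4)*(p^4 - 10*p^3 + 33*p^2 - 44*p + 20) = (p - 4)*(p - 1)*(p^3 - 9*p^2 + 24*p - 20) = (p - 4)*(p - 2)*(p - 1)*(p^2 - 7*p + 10) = (p - 4)*(p - 2)^2*(p - 1)*(p - 5)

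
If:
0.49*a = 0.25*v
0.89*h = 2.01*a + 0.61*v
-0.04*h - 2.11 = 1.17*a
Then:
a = -1.61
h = -5.78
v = -3.15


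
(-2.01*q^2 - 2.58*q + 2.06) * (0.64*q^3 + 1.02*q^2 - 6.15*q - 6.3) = -1.2864*q^5 - 3.7014*q^4 + 11.0483*q^3 + 30.6312*q^2 + 3.585*q - 12.978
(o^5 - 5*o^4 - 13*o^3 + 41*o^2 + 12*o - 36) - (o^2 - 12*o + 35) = o^5 - 5*o^4 - 13*o^3 + 40*o^2 + 24*o - 71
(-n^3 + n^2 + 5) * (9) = -9*n^3 + 9*n^2 + 45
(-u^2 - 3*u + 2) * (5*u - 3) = -5*u^3 - 12*u^2 + 19*u - 6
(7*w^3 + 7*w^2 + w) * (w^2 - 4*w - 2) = 7*w^5 - 21*w^4 - 41*w^3 - 18*w^2 - 2*w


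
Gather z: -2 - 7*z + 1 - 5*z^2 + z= -5*z^2 - 6*z - 1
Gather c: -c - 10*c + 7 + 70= 77 - 11*c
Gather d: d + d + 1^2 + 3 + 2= 2*d + 6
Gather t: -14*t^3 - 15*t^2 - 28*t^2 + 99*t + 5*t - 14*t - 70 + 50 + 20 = -14*t^3 - 43*t^2 + 90*t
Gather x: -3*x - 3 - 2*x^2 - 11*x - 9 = -2*x^2 - 14*x - 12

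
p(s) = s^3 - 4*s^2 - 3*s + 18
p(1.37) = 8.95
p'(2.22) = -5.97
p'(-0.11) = -2.08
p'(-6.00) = 153.00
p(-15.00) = -4212.00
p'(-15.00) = 792.00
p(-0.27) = 18.50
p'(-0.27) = -0.62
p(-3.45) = -60.32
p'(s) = 3*s^2 - 8*s - 3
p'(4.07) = 14.13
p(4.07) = 6.95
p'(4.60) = 23.68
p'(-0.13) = -1.91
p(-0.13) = 18.32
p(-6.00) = -324.00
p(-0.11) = 18.28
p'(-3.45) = 60.31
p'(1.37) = -8.33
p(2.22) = 2.57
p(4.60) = 16.90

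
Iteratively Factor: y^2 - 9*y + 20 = (y - 5)*(y - 4)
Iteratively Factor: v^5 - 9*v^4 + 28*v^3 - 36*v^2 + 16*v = (v - 4)*(v^4 - 5*v^3 + 8*v^2 - 4*v) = (v - 4)*(v - 2)*(v^3 - 3*v^2 + 2*v) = (v - 4)*(v - 2)^2*(v^2 - v) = v*(v - 4)*(v - 2)^2*(v - 1)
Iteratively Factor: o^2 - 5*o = (o - 5)*(o)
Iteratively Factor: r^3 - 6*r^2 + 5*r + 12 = (r - 3)*(r^2 - 3*r - 4) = (r - 4)*(r - 3)*(r + 1)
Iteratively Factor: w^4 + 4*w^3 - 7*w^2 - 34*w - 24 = (w + 2)*(w^3 + 2*w^2 - 11*w - 12) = (w + 1)*(w + 2)*(w^2 + w - 12) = (w + 1)*(w + 2)*(w + 4)*(w - 3)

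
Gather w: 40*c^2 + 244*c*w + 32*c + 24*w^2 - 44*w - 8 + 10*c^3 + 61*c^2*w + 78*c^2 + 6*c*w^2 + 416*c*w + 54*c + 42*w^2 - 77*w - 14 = 10*c^3 + 118*c^2 + 86*c + w^2*(6*c + 66) + w*(61*c^2 + 660*c - 121) - 22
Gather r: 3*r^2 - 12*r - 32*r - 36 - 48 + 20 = 3*r^2 - 44*r - 64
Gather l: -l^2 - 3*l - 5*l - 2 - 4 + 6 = -l^2 - 8*l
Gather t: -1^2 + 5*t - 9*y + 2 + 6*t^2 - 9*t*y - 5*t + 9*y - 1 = 6*t^2 - 9*t*y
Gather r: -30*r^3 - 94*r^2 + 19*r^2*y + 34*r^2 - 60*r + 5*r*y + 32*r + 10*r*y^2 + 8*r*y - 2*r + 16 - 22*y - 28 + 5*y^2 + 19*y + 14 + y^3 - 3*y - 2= -30*r^3 + r^2*(19*y - 60) + r*(10*y^2 + 13*y - 30) + y^3 + 5*y^2 - 6*y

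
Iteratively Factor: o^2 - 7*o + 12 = (o - 4)*(o - 3)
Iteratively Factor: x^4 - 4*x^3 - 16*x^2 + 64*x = (x - 4)*(x^3 - 16*x) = (x - 4)*(x + 4)*(x^2 - 4*x) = x*(x - 4)*(x + 4)*(x - 4)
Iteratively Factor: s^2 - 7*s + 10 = (s - 5)*(s - 2)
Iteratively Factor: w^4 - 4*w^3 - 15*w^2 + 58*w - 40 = (w - 1)*(w^3 - 3*w^2 - 18*w + 40) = (w - 2)*(w - 1)*(w^2 - w - 20) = (w - 5)*(w - 2)*(w - 1)*(w + 4)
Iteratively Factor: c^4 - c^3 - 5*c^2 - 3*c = (c + 1)*(c^3 - 2*c^2 - 3*c) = (c + 1)^2*(c^2 - 3*c) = c*(c + 1)^2*(c - 3)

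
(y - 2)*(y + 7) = y^2 + 5*y - 14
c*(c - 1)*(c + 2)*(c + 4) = c^4 + 5*c^3 + 2*c^2 - 8*c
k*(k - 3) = k^2 - 3*k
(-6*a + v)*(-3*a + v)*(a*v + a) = 18*a^3*v + 18*a^3 - 9*a^2*v^2 - 9*a^2*v + a*v^3 + a*v^2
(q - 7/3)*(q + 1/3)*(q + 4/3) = q^3 - 2*q^2/3 - 31*q/9 - 28/27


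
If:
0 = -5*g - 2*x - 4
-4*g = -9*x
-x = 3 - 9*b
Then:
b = 143/477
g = -36/53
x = -16/53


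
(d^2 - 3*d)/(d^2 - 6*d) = (d - 3)/(d - 6)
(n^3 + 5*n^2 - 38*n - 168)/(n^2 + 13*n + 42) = (n^2 - 2*n - 24)/(n + 6)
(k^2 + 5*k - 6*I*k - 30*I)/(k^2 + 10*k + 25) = (k - 6*I)/(k + 5)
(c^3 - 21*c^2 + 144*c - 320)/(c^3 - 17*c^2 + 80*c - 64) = (c - 5)/(c - 1)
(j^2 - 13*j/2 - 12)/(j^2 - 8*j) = (j + 3/2)/j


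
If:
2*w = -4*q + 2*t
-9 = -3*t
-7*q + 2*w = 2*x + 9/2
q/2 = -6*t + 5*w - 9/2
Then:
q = -5/7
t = 3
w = 31/7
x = 131/28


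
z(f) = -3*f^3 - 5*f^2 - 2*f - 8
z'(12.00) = -1418.00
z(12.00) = -5936.00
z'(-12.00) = -1178.00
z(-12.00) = 4480.00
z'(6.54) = -452.34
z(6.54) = -1074.12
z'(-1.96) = -16.97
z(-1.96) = -0.70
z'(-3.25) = -64.56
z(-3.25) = 48.67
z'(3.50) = -147.25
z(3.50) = -204.88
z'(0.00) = -2.00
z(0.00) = -8.00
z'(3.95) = -181.92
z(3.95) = -278.80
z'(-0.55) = 0.78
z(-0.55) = -7.91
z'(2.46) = -81.06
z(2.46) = -87.84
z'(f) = -9*f^2 - 10*f - 2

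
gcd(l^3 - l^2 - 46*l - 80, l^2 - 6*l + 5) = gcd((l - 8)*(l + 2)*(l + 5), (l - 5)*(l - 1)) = 1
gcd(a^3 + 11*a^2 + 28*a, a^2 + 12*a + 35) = a + 7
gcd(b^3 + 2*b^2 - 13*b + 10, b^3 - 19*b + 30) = b^2 + 3*b - 10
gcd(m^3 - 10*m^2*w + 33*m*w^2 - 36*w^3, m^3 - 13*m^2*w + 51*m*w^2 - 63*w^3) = m^2 - 6*m*w + 9*w^2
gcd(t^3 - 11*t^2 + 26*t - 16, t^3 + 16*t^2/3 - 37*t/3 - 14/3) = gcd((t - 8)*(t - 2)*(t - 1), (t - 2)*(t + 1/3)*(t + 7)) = t - 2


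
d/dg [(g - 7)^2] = 2*g - 14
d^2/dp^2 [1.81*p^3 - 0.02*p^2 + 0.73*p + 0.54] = 10.86*p - 0.04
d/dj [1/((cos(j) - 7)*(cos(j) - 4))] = (2*cos(j) - 11)*sin(j)/((cos(j) - 7)^2*(cos(j) - 4)^2)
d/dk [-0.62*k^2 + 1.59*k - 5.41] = 1.59 - 1.24*k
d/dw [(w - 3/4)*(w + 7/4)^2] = (4*w + 7)*(12*w + 1)/16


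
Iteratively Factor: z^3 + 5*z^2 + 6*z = (z + 3)*(z^2 + 2*z) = (z + 2)*(z + 3)*(z)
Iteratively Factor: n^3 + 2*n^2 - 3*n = (n)*(n^2 + 2*n - 3) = n*(n - 1)*(n + 3)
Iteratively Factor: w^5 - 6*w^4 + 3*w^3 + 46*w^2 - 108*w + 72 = (w - 2)*(w^4 - 4*w^3 - 5*w^2 + 36*w - 36) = (w - 2)*(w + 3)*(w^3 - 7*w^2 + 16*w - 12) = (w - 2)^2*(w + 3)*(w^2 - 5*w + 6) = (w - 2)^3*(w + 3)*(w - 3)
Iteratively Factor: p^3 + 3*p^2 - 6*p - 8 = (p + 1)*(p^2 + 2*p - 8) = (p + 1)*(p + 4)*(p - 2)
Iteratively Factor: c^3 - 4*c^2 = (c)*(c^2 - 4*c) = c*(c - 4)*(c)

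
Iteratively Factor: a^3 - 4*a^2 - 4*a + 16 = (a - 4)*(a^2 - 4) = (a - 4)*(a - 2)*(a + 2)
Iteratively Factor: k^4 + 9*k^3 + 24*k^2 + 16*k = (k + 1)*(k^3 + 8*k^2 + 16*k) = k*(k + 1)*(k^2 + 8*k + 16) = k*(k + 1)*(k + 4)*(k + 4)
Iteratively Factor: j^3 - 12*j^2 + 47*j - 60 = (j - 5)*(j^2 - 7*j + 12) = (j - 5)*(j - 4)*(j - 3)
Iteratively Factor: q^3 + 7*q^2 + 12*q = (q + 4)*(q^2 + 3*q) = q*(q + 4)*(q + 3)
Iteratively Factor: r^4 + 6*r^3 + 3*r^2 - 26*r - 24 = (r + 3)*(r^3 + 3*r^2 - 6*r - 8) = (r - 2)*(r + 3)*(r^2 + 5*r + 4) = (r - 2)*(r + 1)*(r + 3)*(r + 4)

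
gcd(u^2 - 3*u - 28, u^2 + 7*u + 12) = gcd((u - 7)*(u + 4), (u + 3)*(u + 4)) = u + 4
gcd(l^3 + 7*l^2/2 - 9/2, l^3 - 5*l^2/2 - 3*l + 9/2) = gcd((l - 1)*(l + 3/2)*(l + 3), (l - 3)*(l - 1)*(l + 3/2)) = l^2 + l/2 - 3/2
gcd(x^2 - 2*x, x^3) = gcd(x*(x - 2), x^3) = x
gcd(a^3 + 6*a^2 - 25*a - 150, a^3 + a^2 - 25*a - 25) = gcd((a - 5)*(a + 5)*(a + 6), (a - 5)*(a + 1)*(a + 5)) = a^2 - 25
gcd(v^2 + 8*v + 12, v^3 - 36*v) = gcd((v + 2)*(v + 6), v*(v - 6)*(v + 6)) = v + 6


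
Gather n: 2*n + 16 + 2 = 2*n + 18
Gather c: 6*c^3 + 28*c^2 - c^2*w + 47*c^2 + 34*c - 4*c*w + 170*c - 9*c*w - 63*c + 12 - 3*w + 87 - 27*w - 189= 6*c^3 + c^2*(75 - w) + c*(141 - 13*w) - 30*w - 90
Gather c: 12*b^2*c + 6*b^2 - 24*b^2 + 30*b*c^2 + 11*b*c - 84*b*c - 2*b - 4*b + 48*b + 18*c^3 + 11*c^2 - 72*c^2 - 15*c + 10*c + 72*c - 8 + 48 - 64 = -18*b^2 + 42*b + 18*c^3 + c^2*(30*b - 61) + c*(12*b^2 - 73*b + 67) - 24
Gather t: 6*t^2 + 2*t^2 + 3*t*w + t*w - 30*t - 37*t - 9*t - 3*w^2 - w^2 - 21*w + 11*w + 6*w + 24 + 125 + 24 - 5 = 8*t^2 + t*(4*w - 76) - 4*w^2 - 4*w + 168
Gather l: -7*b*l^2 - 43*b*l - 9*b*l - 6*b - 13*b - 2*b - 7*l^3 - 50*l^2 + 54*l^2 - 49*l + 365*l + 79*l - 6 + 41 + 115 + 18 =-21*b - 7*l^3 + l^2*(4 - 7*b) + l*(395 - 52*b) + 168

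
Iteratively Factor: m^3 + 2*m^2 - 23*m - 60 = (m + 4)*(m^2 - 2*m - 15) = (m - 5)*(m + 4)*(m + 3)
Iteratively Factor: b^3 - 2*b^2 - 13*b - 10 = (b - 5)*(b^2 + 3*b + 2) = (b - 5)*(b + 2)*(b + 1)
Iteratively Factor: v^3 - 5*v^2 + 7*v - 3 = (v - 1)*(v^2 - 4*v + 3) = (v - 1)^2*(v - 3)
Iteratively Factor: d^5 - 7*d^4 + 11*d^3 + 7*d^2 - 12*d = (d - 1)*(d^4 - 6*d^3 + 5*d^2 + 12*d) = (d - 3)*(d - 1)*(d^3 - 3*d^2 - 4*d) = (d - 3)*(d - 1)*(d + 1)*(d^2 - 4*d) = d*(d - 3)*(d - 1)*(d + 1)*(d - 4)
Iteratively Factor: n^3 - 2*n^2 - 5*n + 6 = (n + 2)*(n^2 - 4*n + 3) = (n - 3)*(n + 2)*(n - 1)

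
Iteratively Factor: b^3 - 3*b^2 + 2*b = (b - 2)*(b^2 - b) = (b - 2)*(b - 1)*(b)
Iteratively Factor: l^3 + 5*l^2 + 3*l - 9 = (l + 3)*(l^2 + 2*l - 3) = (l - 1)*(l + 3)*(l + 3)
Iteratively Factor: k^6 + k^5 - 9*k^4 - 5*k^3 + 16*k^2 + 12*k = (k - 2)*(k^5 + 3*k^4 - 3*k^3 - 11*k^2 - 6*k) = k*(k - 2)*(k^4 + 3*k^3 - 3*k^2 - 11*k - 6) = k*(k - 2)^2*(k^3 + 5*k^2 + 7*k + 3) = k*(k - 2)^2*(k + 3)*(k^2 + 2*k + 1) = k*(k - 2)^2*(k + 1)*(k + 3)*(k + 1)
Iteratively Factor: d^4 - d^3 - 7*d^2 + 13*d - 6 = (d - 1)*(d^3 - 7*d + 6) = (d - 1)*(d + 3)*(d^2 - 3*d + 2) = (d - 1)^2*(d + 3)*(d - 2)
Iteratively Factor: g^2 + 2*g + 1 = (g + 1)*(g + 1)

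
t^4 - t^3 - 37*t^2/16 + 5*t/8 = t*(t - 2)*(t - 1/4)*(t + 5/4)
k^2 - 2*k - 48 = (k - 8)*(k + 6)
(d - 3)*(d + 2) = d^2 - d - 6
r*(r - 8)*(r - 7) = r^3 - 15*r^2 + 56*r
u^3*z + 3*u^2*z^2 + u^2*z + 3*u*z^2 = u*(u + 3*z)*(u*z + z)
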